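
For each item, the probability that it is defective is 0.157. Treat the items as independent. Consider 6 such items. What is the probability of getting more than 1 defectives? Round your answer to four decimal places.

X ~ Binomial(6, 0.157); P(X ≥ 2) = Σ C(6,k) p^k (1−p)^(6−k) over k:
  k=2: C(6,2)·0.157^2·0.843^4 = 0.186724
  k=3: C(6,3)·0.157^3·0.843^3 = 0.046367
  k=4: C(6,4)·0.157^4·0.843^2 = 0.006477
  k=5: C(6,5)·0.157^5·0.843^1 = 0.000482
  k=6: C(6,6)·0.157^6·0.843^0 = 0.000015
Total = 0.240066

0.2401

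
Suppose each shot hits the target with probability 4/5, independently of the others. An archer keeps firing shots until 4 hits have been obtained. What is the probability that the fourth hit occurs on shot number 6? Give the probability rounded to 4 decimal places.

Y = trial on which the fourth success occurs; negative binomial, r=4, p=0.80.
P(Y=6) = C(5,3) · p^4 · (1−p)^2
= 10 · 0.4096 · 0.04 = 0.163840

0.1638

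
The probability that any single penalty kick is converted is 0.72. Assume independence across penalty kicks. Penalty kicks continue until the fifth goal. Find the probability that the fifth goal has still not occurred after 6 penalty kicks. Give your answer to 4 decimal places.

Needing more than 6 penalty kicks ⇔ fewer than 5 successes in the first 6. With X ~ Binomial(6, 0.72), P(Y > 6) = P(X ≤ 4).
  k=0: C(6,0)·0.72^0·0.28^6 = 0.000482
  k=1: C(6,1)·0.72^1·0.28^5 = 0.007435
  k=2: C(6,2)·0.72^2·0.28^4 = 0.047796
  k=3: C(6,3)·0.72^3·0.28^3 = 0.163871
  k=4: C(6,4)·0.72^4·0.28^2 = 0.316037
P(X ≤ 4) = 0.535620

0.5356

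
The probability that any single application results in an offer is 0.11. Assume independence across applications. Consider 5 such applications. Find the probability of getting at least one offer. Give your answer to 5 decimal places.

P(at least one) = 1 − P(none) = 1 − (1 − 0.11)^5
= 1 − 0.5584059 = 0.4415941

0.44159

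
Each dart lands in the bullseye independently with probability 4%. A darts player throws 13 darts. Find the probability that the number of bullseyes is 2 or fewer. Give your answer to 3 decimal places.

0.986

X ~ Binomial(13, 0.04); P(X ≤ 2) = Σ C(13,k) p^k (1−p)^(13−k) over k:
  k=0: C(13,0)·0.04^0·0.96^13 = 0.58820
  k=1: C(13,1)·0.04^1·0.96^12 = 0.31861
  k=2: C(13,2)·0.04^2·0.96^11 = 0.07965
Total = 0.98646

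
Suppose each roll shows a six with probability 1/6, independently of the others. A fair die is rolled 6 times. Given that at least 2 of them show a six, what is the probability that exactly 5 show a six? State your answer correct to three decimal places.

0.002

X ~ Binomial(6, 0.166667). Want P(X=5 | X≥2) = P(X=5) / P(X≥2).
P(X=5) = C(6,5)·0.166667^5·0.833333^1 = 0.00064
P(X≥2) = 1 − 0.33490 − 0.40188 = 0.26322
Ratio = 0.00064 / 0.26322 = 0.00244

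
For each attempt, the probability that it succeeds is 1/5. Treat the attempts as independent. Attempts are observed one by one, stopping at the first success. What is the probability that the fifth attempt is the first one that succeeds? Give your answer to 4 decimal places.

0.0819

Geometric (trials to first success), p = 0.20.
P(Y = 5) = (1−p)^4 · p = 0.4096 · 0.20 = 0.081920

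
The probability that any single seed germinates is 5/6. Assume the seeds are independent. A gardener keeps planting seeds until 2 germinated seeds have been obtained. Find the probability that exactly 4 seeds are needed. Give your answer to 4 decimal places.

0.0579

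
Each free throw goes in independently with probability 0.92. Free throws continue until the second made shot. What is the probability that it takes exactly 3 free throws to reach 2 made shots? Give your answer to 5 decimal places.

0.13542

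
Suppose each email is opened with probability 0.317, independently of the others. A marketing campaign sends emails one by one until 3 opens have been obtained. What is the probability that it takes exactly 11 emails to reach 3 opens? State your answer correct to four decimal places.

0.0679

Y = trial on which the third success occurs; negative binomial, r=3, p=0.317.
P(Y=11) = C(10,2) · p^3 · (1−p)^8
= 45 · 0.031855 · 0.047355 = 0.067882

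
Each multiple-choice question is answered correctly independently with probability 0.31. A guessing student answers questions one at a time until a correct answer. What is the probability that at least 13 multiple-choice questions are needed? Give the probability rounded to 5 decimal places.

0.01165

Y = number of multiple-choice questions to the first success; geometric, p = 0.31.
P(Y > 12) = P(first 12 all fail) = (1−p)^12 = 0.0116463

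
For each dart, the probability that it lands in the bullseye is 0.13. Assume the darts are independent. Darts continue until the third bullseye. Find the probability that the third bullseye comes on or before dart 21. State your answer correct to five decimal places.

Finishing within 21 darts ⇔ at least 3 successes in the first 21. With X ~ Binomial(21, 0.13), P(Y ≤ 21) = 1 − P(X ≤ 2).
  k=0: C(21,0)·0.13^0·0.87^21 = 0.0536913
  k=1: C(21,1)·0.13^1·0.87^20 = 0.1684797
  k=2: C(21,2)·0.13^2·0.87^19 = 0.2517513
1 − 0.4739224 = 0.5260776

0.52608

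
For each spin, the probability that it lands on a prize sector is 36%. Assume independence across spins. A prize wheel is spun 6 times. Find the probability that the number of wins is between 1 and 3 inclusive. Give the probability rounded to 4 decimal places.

X ~ Binomial(6, 0.36); P(1 ≤ X ≤ 3) = Σ C(6,k) p^k (1−p)^(6−k) over k:
  k=1: C(6,1)·0.36^1·0.64^5 = 0.231928
  k=2: C(6,2)·0.36^2·0.64^4 = 0.326149
  k=3: C(6,3)·0.36^3·0.64^3 = 0.244612
Total = 0.802689

0.8027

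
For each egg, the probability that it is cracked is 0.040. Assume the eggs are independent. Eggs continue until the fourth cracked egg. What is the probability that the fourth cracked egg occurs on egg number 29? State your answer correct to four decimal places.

Y = trial on which the fourth success occurs; negative binomial, r=4, p=0.04.
P(Y=29) = C(28,3) · p^4 · (1−p)^25
= 3276 · 2.56e-06 · 0.3604 = 0.003022

0.0030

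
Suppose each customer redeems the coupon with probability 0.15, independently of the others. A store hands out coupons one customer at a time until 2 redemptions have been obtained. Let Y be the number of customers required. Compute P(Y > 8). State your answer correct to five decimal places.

0.65718

Needing more than 8 customers ⇔ fewer than 2 successes in the first 8. With X ~ Binomial(8, 0.15), P(Y > 8) = P(X ≤ 1).
  k=0: C(8,0)·0.15^0·0.85^8 = 0.2724905
  k=1: C(8,1)·0.15^1·0.85^7 = 0.3846925
P(X ≤ 1) = 0.6571830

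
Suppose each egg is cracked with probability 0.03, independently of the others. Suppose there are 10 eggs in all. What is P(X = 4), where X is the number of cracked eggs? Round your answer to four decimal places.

X ~ Binomial(n=10, p=0.03).
P(X=4) = C(10,4) · p^4 · (1−p)^6
= 210 · 8.1e-07 · 0.83297 = 0.000142

0.0001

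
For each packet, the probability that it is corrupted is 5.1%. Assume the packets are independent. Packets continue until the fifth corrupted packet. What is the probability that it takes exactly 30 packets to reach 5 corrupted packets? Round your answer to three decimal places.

0.002

Y = trial on which the fifth success occurs; negative binomial, r=5, p=0.051.
P(Y=30) = C(29,4) · p^5 · (1−p)^25
= 23751 · 3.4503e-07 · 0.27018 = 0.00221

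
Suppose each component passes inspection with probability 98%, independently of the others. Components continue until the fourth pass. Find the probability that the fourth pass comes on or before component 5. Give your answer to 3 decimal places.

Finishing within 5 components ⇔ at least 4 successes in the first 5. With X ~ Binomial(5, 0.98), P(Y ≤ 5) = 1 − P(X ≤ 3).
  k=0: C(5,0)·0.98^0·0.02^5 = 0.00000
  k=1: C(5,1)·0.98^1·0.02^4 = 0.00000
  k=2: C(5,2)·0.98^2·0.02^3 = 0.00008
  k=3: C(5,3)·0.98^3·0.02^2 = 0.00376
1 − 0.00384 = 0.99616

0.996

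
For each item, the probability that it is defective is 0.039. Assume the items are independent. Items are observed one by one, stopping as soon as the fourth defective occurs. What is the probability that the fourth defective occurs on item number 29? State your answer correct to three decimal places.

0.003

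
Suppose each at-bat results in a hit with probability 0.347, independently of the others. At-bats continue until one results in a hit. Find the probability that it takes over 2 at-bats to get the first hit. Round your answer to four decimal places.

Y = number of at-bats to the first success; geometric, p = 0.347.
P(Y > 2) = P(first 2 all fail) = (1−p)^2 = 0.426409

0.4264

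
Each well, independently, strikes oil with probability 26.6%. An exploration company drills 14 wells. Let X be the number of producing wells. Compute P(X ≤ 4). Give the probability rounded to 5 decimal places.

X ~ Binomial(14, 0.266); P(X ≤ 4) = Σ C(14,k) p^k (1−p)^(14−k) over k:
  k=0: C(14,0)·0.266^0·0.734^14 = 0.0131748
  k=1: C(14,1)·0.266^1·0.734^13 = 0.0668434
  k=2: C(14,2)·0.266^2·0.734^12 = 0.1574553
  k=3: C(14,3)·0.266^3·0.734^11 = 0.2282459
  k=4: C(14,4)·0.266^4·0.734^10 = 0.2274685
Total = 0.6931879

0.69319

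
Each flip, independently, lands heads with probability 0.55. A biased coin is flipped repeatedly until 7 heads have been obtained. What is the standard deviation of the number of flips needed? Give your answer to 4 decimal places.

3.2270

Y = total flips until the seventh success; negative binomial with r=7, p=0.55.
SD(Y) = √[r(1−p)/p²] = √(10.413223) = 3.226953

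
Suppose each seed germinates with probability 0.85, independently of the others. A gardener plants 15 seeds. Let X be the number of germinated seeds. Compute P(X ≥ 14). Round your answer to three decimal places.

0.319

X ~ Binomial(15, 0.85); P(X ≥ 14) = Σ C(15,k) p^k (1−p)^(15−k) over k:
  k=14: C(15,14)·0.85^14·0.15^1 = 0.23123
  k=15: C(15,15)·0.85^15·0.15^0 = 0.08735
Total = 0.31859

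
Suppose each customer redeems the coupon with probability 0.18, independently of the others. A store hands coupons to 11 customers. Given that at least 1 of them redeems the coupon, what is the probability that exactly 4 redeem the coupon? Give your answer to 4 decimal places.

0.0973

X ~ Binomial(11, 0.18). Want P(X=4 | X≥1) = P(X=4) / P(X≥1).
P(X=4) = C(11,4)·0.18^4·0.82^7 = 0.086358
P(X≥1) = 1 − 0.112707 = 0.887293
Ratio = 0.086358 / 0.887293 = 0.097327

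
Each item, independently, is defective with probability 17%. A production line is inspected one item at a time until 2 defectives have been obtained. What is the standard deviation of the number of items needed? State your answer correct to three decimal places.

Y = total items until the second success; negative binomial with r=2, p=0.17.
SD(Y) = √[r(1−p)/p²] = √(57.43945) = 7.57888

7.579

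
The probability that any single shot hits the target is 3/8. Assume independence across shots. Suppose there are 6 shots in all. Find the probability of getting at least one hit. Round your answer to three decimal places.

P(at least one) = 1 − P(none) = 1 − (1 − 0.375)^6
= 1 − 0.05960 = 0.94040

0.940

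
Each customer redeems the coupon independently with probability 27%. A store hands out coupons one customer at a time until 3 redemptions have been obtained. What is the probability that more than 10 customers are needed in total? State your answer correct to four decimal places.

0.4665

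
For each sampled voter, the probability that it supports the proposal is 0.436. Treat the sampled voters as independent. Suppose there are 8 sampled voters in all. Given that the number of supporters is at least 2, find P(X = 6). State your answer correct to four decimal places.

X ~ Binomial(8, 0.436). Want P(X=6 | X≥2) = P(X=6) / P(X≥2).
P(X=6) = C(8,6)·0.436^6·0.564^2 = 0.061184
P(X≥2) = 1 − 0.010238 − 0.063318 = 0.926443
Ratio = 0.061184 / 0.926443 = 0.066041

0.0660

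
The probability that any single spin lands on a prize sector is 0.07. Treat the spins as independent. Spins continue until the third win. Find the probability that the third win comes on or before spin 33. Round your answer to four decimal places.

0.4095

Finishing within 33 spins ⇔ at least 3 successes in the first 33. With X ~ Binomial(33, 0.07), P(Y ≤ 33) = 1 − P(X ≤ 2).
  k=0: C(33,0)·0.07^0·0.93^33 = 0.091188
  k=1: C(33,1)·0.07^1·0.93^32 = 0.226499
  k=2: C(33,2)·0.07^2·0.93^31 = 0.272773
1 − 0.590460 = 0.409540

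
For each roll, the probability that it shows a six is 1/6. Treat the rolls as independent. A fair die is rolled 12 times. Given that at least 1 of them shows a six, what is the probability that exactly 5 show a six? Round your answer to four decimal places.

X ~ Binomial(12, 0.166667). Want P(X=5 | X≥1) = P(X=5) / P(X≥1).
P(X=5) = C(12,5)·0.166667^5·0.833333^7 = 0.028425
P(X≥1) = 1 − 0.112157 = 0.887843
Ratio = 0.028425 / 0.887843 = 0.032016

0.0320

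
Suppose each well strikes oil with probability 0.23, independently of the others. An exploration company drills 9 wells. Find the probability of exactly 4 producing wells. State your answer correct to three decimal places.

0.095

X ~ Binomial(n=9, p=0.23).
P(X=4) = C(9,4) · p^4 · (1−p)^5
= 126 · 0.0027984 · 0.27068 = 0.09544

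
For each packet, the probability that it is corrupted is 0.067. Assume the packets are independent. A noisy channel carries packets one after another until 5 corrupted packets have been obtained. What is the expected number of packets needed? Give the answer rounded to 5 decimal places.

74.62687

Y = total packets until the fifth success; negative binomial with r=5, p=0.067.
E[Y] = r / p = 5 / 0.067 = 74.6268657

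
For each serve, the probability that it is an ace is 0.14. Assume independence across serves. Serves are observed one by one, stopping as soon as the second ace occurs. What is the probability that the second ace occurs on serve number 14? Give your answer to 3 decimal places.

Y = trial on which the second success occurs; negative binomial, r=2, p=0.14.
P(Y=14) = C(13,1) · p^2 · (1−p)^12
= 13 · 0.0196 · 0.16367 = 0.04170

0.042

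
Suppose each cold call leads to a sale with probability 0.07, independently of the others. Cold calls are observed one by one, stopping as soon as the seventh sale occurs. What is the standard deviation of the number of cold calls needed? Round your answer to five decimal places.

36.44957

Y = total cold calls until the seventh success; negative binomial with r=7, p=0.07.
SD(Y) = √[r(1−p)/p²] = √(1328.5714286) = 36.4495738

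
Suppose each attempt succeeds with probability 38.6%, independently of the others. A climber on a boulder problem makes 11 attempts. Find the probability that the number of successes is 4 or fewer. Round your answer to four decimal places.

0.5713

X ~ Binomial(11, 0.386); P(X ≤ 4) = Σ C(11,k) p^k (1−p)^(11−k) over k:
  k=0: C(11,0)·0.386^0·0.614^11 = 0.004676
  k=1: C(11,1)·0.386^1·0.614^10 = 0.032334
  k=2: C(11,2)·0.386^2·0.614^9 = 0.101637
  k=3: C(11,3)·0.386^3·0.614^8 = 0.191687
  k=4: C(11,4)·0.386^4·0.614^7 = 0.241014
Total = 0.571348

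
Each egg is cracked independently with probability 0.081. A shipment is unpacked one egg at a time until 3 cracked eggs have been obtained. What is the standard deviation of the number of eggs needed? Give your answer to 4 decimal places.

20.4990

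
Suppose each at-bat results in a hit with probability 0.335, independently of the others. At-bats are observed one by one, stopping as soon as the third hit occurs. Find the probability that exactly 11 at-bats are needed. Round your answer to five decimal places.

0.06470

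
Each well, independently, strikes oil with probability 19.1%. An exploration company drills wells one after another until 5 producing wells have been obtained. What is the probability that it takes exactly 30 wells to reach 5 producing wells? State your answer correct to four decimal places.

Y = trial on which the fifth success occurs; negative binomial, r=5, p=0.191.
P(Y=30) = C(29,4) · p^5 · (1−p)^25
= 23751 · 0.00025419 · 0.004997 = 0.030169

0.0302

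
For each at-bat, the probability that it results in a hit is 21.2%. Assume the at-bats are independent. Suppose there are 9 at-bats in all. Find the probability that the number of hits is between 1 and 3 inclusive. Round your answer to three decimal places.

X ~ Binomial(9, 0.212); P(1 ≤ X ≤ 3) = Σ C(9,k) p^k (1−p)^(9−k) over k:
  k=1: C(9,1)·0.212^1·0.788^8 = 0.28365
  k=2: C(9,2)·0.212^2·0.788^7 = 0.30525
  k=3: C(9,3)·0.212^3·0.788^6 = 0.19162
Total = 0.78053

0.781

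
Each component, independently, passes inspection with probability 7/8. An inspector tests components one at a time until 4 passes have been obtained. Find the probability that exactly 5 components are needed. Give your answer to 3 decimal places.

0.293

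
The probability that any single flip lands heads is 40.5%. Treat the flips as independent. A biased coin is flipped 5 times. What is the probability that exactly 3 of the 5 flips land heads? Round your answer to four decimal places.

0.2352

X ~ Binomial(n=5, p=0.405).
P(X=3) = C(5,3) · p^3 · (1−p)^2
= 10 · 0.06643 · 0.35402 = 0.235179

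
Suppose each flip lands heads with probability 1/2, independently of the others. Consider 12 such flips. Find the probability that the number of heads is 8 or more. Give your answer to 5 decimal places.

X ~ Binomial(12, 0.50); P(X ≥ 8) = Σ C(12,k) p^k (1−p)^(12−k) over k:
  k=8: C(12,8)·0.50^8·0.50^4 = 0.1208496
  k=9: C(12,9)·0.50^9·0.50^3 = 0.0537109
  k=10: C(12,10)·0.50^10·0.50^2 = 0.0161133
  k=11: C(12,11)·0.50^11·0.50^1 = 0.0029297
  k=12: C(12,12)·0.50^12·0.50^0 = 0.0002441
Total = 0.1938477

0.19385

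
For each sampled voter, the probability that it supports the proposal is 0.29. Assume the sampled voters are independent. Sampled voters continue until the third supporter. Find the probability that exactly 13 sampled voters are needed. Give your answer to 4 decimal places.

0.0524

Y = trial on which the third success occurs; negative binomial, r=3, p=0.29.
P(Y=13) = C(12,2) · p^3 · (1−p)^10
= 66 · 0.024389 · 0.032552 = 0.052399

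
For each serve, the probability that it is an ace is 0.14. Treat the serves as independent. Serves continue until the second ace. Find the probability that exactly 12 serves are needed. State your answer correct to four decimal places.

Y = trial on which the second success occurs; negative binomial, r=2, p=0.14.
P(Y=12) = C(11,1) · p^2 · (1−p)^10
= 11 · 0.0196 · 0.2213 = 0.047713

0.0477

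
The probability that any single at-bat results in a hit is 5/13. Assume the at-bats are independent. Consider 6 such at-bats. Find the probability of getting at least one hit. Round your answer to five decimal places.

0.94569

P(at least one) = 1 − P(none) = 1 − (1 − 0.384615)^6
= 1 − 0.0543100 = 0.9456900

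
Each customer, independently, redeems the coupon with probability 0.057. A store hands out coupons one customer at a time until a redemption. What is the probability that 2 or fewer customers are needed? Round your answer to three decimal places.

Y = number of customers to the first success; geometric, p = 0.057.
P(Y ≤ 2) = 1 − (1−p)^2 = 1 − 0.88925 = 0.11075

0.111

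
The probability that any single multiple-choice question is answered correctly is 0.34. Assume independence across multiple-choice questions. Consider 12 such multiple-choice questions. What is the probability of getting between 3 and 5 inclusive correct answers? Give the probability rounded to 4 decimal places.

X ~ Binomial(12, 0.34); P(3 ≤ X ≤ 5) = Σ C(12,k) p^k (1−p)^(12−k) over k:
  k=3: C(12,3)·0.34^3·0.66^9 = 0.205473
  k=4: C(12,4)·0.34^4·0.66^8 = 0.238162
  k=5: C(12,5)·0.34^5·0.66^7 = 0.196303
Total = 0.639938

0.6399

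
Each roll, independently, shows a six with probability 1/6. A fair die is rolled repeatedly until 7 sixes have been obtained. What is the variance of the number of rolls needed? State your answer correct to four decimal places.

210.0000

Y = total rolls until the seventh success; negative binomial with r=7, p=0.166667.
Var(Y) = r(1−p)/p² = 7·0.833333 / 0.166667² = 210.000000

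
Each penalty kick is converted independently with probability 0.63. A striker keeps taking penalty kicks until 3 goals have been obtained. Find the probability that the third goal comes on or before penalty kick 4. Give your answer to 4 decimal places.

0.5276

Finishing within 4 penalty kicks ⇔ at least 3 successes in the first 4. With X ~ Binomial(4, 0.63), P(Y ≤ 4) = 1 − P(X ≤ 2).
  k=0: C(4,0)·0.63^0·0.37^4 = 0.018742
  k=1: C(4,1)·0.63^1·0.37^3 = 0.127646
  k=2: C(4,2)·0.63^2·0.37^2 = 0.326014
1 − 0.472401 = 0.527599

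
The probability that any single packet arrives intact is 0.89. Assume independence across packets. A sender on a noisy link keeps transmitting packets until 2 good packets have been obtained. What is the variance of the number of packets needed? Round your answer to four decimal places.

Y = total packets until the second success; negative binomial with r=2, p=0.89.
Var(Y) = r(1−p)/p² = 2·0.11 / 0.89² = 0.277743

0.2777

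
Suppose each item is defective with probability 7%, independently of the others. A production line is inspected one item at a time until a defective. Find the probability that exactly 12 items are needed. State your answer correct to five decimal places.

Geometric (trials to first success), p = 0.07.
P(Y = 12) = (1−p)^11 · p = 0.4501 · 0.07 = 0.0315072

0.03151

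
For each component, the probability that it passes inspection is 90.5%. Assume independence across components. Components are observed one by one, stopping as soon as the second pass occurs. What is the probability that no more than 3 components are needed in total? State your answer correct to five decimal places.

0.97464

Finishing within 3 components ⇔ at least 2 successes in the first 3. With X ~ Binomial(3, 0.905), P(Y ≤ 3) = 1 − P(X ≤ 1).
  k=0: C(3,0)·0.905^0·0.095^3 = 0.0008574
  k=1: C(3,1)·0.905^1·0.095^2 = 0.0245029
1 − 0.0253603 = 0.9746398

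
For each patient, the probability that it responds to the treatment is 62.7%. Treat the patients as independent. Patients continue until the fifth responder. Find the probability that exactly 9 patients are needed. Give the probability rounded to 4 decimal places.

0.1313

Y = trial on which the fifth success occurs; negative binomial, r=5, p=0.627.
P(Y=9) = C(8,4) · p^5 · (1−p)^4
= 70 · 0.096903 · 0.019357 = 0.131302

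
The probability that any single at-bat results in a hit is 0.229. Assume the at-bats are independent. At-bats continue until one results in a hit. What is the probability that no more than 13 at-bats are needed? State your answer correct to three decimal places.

0.966

Y = number of at-bats to the first success; geometric, p = 0.229.
P(Y ≤ 13) = 1 − (1−p)^13 = 1 − 0.03402 = 0.96598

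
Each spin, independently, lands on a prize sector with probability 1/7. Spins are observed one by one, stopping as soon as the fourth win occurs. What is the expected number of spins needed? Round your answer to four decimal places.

28.0000

Y = total spins until the fourth success; negative binomial with r=4, p=0.142857.
E[Y] = r / p = 4 / 0.142857 = 28.000000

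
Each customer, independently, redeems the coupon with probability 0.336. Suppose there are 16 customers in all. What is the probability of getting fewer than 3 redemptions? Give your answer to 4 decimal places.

0.0569

X ~ Binomial(16, 0.336); P(X ≤ 2) = Σ C(16,k) p^k (1−p)^(16−k) over k:
  k=0: C(16,0)·0.336^0·0.664^16 = 0.001428
  k=1: C(16,1)·0.336^1·0.664^15 = 0.011561
  k=2: C(16,2)·0.336^2·0.664^14 = 0.043875
Total = 0.056863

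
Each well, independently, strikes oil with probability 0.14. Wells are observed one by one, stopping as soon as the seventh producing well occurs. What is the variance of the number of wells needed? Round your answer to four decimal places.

307.1429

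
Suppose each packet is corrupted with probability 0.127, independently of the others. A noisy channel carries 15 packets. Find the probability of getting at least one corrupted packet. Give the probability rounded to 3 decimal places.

0.870

P(at least one) = 1 − P(none) = 1 − (1 − 0.127)^15
= 1 − 0.13038 = 0.86962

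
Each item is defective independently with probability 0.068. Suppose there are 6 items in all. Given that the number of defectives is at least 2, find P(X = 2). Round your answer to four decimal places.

X ~ Binomial(6, 0.068). Want P(X=2 | X≥2) = P(X=2) / P(X≥2).
P(X=2) = C(6,2)·0.068^2·0.932^4 = 0.052333
P(X≥2) = 1 − 0.655383 − 0.286906 = 0.057710
Ratio = 0.052333 / 0.057710 = 0.906814

0.9068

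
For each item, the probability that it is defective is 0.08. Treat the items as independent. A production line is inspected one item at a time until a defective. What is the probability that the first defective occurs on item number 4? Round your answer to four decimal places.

0.0623

Geometric (trials to first success), p = 0.08.
P(Y = 4) = (1−p)^3 · p = 0.77869 · 0.08 = 0.062295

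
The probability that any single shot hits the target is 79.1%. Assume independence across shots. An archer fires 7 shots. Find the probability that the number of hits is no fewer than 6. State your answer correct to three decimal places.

X ~ Binomial(7, 0.791); P(X ≥ 6) = Σ C(7,k) p^k (1−p)^(7−k) over k:
  k=6: C(7,6)·0.791^6·0.209^1 = 0.35835
  k=7: C(7,7)·0.791^7·0.209^0 = 0.19375
Total = 0.55209

0.552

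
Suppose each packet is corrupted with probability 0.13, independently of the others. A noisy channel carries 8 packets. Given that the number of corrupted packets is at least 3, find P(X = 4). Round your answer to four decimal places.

0.1543

X ~ Binomial(8, 0.13). Want P(X=4 | X≥3) = P(X=4) / P(X≥3).
P(X=4) = C(8,4)·0.13^4·0.87^4 = 0.011454
P(X≥3) = 1 − 0.328212 − 0.392345 − 0.205192 = 0.074251
Ratio = 0.011454 / 0.074251 = 0.154257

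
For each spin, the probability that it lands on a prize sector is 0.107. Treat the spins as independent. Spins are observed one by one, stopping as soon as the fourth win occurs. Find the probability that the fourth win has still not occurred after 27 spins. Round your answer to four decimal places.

Needing more than 27 spins ⇔ fewer than 4 successes in the first 27. With X ~ Binomial(27, 0.107), P(Y > 27) = P(X ≤ 3).
  k=0: C(27,0)·0.107^0·0.893^27 = 0.047097
  k=1: C(27,1)·0.107^1·0.893^26 = 0.152365
  k=2: C(27,2)·0.107^2·0.893^25 = 0.237335
  k=3: C(27,3)·0.107^3·0.893^24 = 0.236980
P(X ≤ 3) = 0.673777

0.6738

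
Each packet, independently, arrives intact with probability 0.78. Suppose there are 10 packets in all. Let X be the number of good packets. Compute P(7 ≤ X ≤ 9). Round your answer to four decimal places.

0.7580

X ~ Binomial(10, 0.78); P(7 ≤ X ≤ 9) = Σ C(10,k) p^k (1−p)^(10−k) over k:
  k=7: C(10,7)·0.78^7·0.22^3 = 0.224446
  k=8: C(10,8)·0.78^8·0.22^2 = 0.298411
  k=9: C(10,9)·0.78^9·0.22^1 = 0.235112
Total = 0.757968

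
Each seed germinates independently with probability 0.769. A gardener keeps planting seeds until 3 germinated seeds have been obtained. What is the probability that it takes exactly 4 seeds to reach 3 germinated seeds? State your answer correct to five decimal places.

Y = trial on which the third success occurs; negative binomial, r=3, p=0.769.
P(Y=4) = C(3,2) · p^3 · (1−p)^1
= 3 · 0.45476 · 0.231 = 0.3151463

0.31515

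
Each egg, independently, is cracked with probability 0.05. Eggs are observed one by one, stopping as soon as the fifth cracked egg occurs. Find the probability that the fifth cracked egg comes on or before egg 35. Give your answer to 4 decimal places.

Finishing within 35 eggs ⇔ at least 5 successes in the first 35. With X ~ Binomial(35, 0.05), P(Y ≤ 35) = 1 − P(X ≤ 4).
  k=0: C(35,0)·0.05^0·0.95^35 = 0.166083
  k=1: C(35,1)·0.05^1·0.95^34 = 0.305943
  k=2: C(35,2)·0.05^2·0.95^33 = 0.273739
  k=3: C(35,3)·0.05^3·0.95^32 = 0.158480
  k=4: C(35,4)·0.05^4·0.95^31 = 0.066729
1 − 0.970974 = 0.029026

0.0290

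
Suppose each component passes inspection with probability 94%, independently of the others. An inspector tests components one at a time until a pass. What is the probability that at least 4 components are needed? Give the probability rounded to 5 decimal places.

0.00022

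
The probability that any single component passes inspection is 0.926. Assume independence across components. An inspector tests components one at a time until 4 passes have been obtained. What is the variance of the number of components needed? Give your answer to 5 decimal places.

Y = total components until the fourth success; negative binomial with r=4, p=0.926.
Var(Y) = r(1−p)/p² = 4·0.074 / 0.926² = 0.3451992

0.34520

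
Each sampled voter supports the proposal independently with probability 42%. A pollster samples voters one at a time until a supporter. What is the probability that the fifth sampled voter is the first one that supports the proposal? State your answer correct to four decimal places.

Geometric (trials to first success), p = 0.42.
P(Y = 5) = (1−p)^4 · p = 0.11316 · 0.42 = 0.047529

0.0475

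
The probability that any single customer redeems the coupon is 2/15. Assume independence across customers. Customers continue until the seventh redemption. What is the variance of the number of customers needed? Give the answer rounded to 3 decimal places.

341.250

Y = total customers until the seventh success; negative binomial with r=7, p=0.133333.
Var(Y) = r(1−p)/p² = 7·0.866667 / 0.133333² = 341.25000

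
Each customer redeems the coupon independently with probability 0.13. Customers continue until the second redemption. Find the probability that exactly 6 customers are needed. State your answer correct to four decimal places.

0.0484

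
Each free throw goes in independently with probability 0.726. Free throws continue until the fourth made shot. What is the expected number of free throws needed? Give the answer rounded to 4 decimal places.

5.5096

Y = total free throws until the fourth success; negative binomial with r=4, p=0.726.
E[Y] = r / p = 4 / 0.726 = 5.509642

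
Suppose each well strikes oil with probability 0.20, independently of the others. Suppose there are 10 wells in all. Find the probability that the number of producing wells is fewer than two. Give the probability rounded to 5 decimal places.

0.37581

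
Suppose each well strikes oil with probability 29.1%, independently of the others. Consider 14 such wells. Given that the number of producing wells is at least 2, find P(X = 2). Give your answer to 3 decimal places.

X ~ Binomial(14, 0.291). Want P(X=2 | X≥2) = P(X=2) / P(X≥2).
P(X=2) = C(14,2)·0.291^2·0.709^12 = 0.12433
P(X≥2) = 1 − 0.00811 − 0.04660 = 0.94529
Ratio = 0.12433 / 0.94529 = 0.13153

0.132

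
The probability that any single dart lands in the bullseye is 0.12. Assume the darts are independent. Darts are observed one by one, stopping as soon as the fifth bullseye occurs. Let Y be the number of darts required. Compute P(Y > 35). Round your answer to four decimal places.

0.5875

Needing more than 35 darts ⇔ fewer than 5 successes in the first 35. With X ~ Binomial(35, 0.12), P(Y > 35) = P(X ≤ 4).
  k=0: C(35,0)·0.12^0·0.88^35 = 0.011400
  k=1: C(35,1)·0.12^1·0.88^34 = 0.054408
  k=2: C(35,2)·0.12^2·0.88^33 = 0.126127
  k=3: C(35,3)·0.12^3·0.88^32 = 0.189190
  k=4: C(35,4)·0.12^4·0.88^31 = 0.206389
P(X ≤ 4) = 0.587514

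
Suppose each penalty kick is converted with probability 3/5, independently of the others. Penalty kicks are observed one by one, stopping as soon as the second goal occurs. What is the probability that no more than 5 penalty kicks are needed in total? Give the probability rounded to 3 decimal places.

Finishing within 5 penalty kicks ⇔ at least 2 successes in the first 5. With X ~ Binomial(5, 0.60), P(Y ≤ 5) = 1 − P(X ≤ 1).
  k=0: C(5,0)·0.60^0·0.40^5 = 0.01024
  k=1: C(5,1)·0.60^1·0.40^4 = 0.07680
1 − 0.08704 = 0.91296

0.913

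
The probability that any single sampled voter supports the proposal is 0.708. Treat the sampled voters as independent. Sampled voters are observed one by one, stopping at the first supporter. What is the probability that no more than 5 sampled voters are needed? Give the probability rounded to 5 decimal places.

Y = number of sampled voters to the first success; geometric, p = 0.708.
P(Y ≤ 5) = 1 − (1−p)^5 = 1 − 0.0021228 = 0.9978772

0.99788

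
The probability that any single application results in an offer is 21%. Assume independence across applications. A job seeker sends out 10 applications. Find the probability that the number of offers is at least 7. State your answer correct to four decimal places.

0.0012

X ~ Binomial(10, 0.21); P(X ≥ 7) = Σ C(10,k) p^k (1−p)^(10−k) over k:
  k=7: C(10,7)·0.21^7·0.79^3 = 0.001066
  k=8: C(10,8)·0.21^8·0.79^2 = 0.000106
  k=9: C(10,9)·0.21^9·0.79^1 = 0.000006
  k=10: C(10,10)·0.21^10·0.79^0 = 0.000000
Total = 0.001178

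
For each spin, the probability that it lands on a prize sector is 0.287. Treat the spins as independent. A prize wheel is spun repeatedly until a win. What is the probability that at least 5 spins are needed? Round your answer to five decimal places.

0.25844

Y = number of spins to the first success; geometric, p = 0.287.
P(Y > 4) = P(first 4 all fail) = (1−p)^4 = 0.2584390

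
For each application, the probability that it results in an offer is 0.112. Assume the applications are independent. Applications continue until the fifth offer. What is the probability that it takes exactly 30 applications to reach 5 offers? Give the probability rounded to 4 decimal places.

0.0215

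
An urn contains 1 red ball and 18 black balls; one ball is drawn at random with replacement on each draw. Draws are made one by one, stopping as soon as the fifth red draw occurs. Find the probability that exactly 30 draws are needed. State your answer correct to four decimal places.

Y = trial on which the fifth success occurs; negative binomial, r=5, p=0.052632.
P(Y=30) = C(29,4) · p^5 · (1−p)^25
= 23751 · 4.0386e-07 · 0.2588 = 0.002482

0.0025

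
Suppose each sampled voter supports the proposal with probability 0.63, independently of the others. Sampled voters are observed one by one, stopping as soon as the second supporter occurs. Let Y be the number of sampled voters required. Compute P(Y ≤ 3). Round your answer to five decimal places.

Finishing within 3 sampled voters ⇔ at least 2 successes in the first 3. With X ~ Binomial(3, 0.63), P(Y ≤ 3) = 1 − P(X ≤ 1).
  k=0: C(3,0)·0.63^0·0.37^3 = 0.0506530
  k=1: C(3,1)·0.63^1·0.37^2 = 0.2587410
1 − 0.3093940 = 0.6906060

0.69061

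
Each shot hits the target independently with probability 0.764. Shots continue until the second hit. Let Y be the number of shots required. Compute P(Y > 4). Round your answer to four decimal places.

Needing more than 4 shots ⇔ fewer than 2 successes in the first 4. With X ~ Binomial(4, 0.764), P(Y > 4) = P(X ≤ 1).
  k=0: C(4,0)·0.764^0·0.236^4 = 0.003102
  k=1: C(4,1)·0.764^1·0.236^3 = 0.040169
P(X ≤ 1) = 0.043271

0.0433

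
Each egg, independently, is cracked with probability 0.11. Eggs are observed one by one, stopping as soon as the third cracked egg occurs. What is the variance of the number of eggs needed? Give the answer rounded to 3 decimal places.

220.661

Y = total eggs until the third success; negative binomial with r=3, p=0.11.
Var(Y) = r(1−p)/p² = 3·0.89 / 0.11² = 220.66116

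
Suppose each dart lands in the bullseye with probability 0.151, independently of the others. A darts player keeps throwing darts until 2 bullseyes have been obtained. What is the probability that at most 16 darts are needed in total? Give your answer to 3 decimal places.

0.720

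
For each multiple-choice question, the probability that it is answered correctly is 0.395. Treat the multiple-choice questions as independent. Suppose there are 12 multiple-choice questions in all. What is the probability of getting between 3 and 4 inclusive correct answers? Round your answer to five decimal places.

0.36353

X ~ Binomial(12, 0.395); P(3 ≤ X ≤ 4) = Σ C(12,k) p^k (1−p)^(12−k) over k:
  k=3: C(12,3)·0.395^3·0.605^9 = 0.1472354
  k=4: C(12,4)·0.395^4·0.605^8 = 0.2162901
Total = 0.3635255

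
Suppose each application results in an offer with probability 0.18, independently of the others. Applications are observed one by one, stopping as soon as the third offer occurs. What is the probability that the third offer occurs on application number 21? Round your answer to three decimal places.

0.031

Y = trial on which the third success occurs; negative binomial, r=3, p=0.18.
P(Y=21) = C(20,2) · p^3 · (1−p)^18
= 190 · 0.005832 · 0.028096 = 0.03113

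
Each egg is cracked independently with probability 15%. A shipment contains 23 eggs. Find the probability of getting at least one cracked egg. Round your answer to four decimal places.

P(at least one) = 1 − P(none) = 1 − (1 − 0.15)^23
= 1 − 0.023803 = 0.976197

0.9762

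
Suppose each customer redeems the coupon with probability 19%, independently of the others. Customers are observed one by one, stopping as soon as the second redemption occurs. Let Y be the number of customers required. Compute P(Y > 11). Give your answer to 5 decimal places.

0.35257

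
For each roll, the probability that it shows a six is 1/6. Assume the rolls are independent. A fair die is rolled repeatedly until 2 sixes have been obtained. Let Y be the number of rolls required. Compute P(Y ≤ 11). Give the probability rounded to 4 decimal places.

0.5693

Finishing within 11 rolls ⇔ at least 2 successes in the first 11. With X ~ Binomial(11, 0.166667), P(Y ≤ 11) = 1 − P(X ≤ 1).
  k=0: C(11,0)·0.166667^0·0.833333^11 = 0.134588
  k=1: C(11,1)·0.166667^1·0.833333^10 = 0.296094
1 − 0.430682 = 0.569318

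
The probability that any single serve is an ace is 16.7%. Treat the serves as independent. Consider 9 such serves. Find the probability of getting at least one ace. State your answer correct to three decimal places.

P(at least one) = 1 − P(none) = 1 − (1 − 0.167)^9
= 1 − 0.19311 = 0.80689

0.807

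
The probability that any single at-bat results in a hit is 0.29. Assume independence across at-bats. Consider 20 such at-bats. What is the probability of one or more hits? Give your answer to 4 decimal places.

0.9989

P(at least one) = 1 − P(none) = 1 − (1 − 0.29)^20
= 1 − 0.001060 = 0.998940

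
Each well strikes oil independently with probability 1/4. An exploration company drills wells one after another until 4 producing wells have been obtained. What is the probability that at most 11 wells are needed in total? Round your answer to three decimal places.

0.287

Finishing within 11 wells ⇔ at least 4 successes in the first 11. With X ~ Binomial(11, 0.25), P(Y ≤ 11) = 1 − P(X ≤ 3).
  k=0: C(11,0)·0.25^0·0.75^11 = 0.04224
  k=1: C(11,1)·0.25^1·0.75^10 = 0.15486
  k=2: C(11,2)·0.25^2·0.75^9 = 0.25810
  k=3: C(11,3)·0.25^3·0.75^8 = 0.25810
1 − 0.71330 = 0.28670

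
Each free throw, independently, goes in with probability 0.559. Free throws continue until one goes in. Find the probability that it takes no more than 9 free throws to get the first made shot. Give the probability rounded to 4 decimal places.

Y = number of free throws to the first success; geometric, p = 0.559.
P(Y ≤ 9) = 1 − (1−p)^9 = 1 − 0.000631 = 0.999369

0.9994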